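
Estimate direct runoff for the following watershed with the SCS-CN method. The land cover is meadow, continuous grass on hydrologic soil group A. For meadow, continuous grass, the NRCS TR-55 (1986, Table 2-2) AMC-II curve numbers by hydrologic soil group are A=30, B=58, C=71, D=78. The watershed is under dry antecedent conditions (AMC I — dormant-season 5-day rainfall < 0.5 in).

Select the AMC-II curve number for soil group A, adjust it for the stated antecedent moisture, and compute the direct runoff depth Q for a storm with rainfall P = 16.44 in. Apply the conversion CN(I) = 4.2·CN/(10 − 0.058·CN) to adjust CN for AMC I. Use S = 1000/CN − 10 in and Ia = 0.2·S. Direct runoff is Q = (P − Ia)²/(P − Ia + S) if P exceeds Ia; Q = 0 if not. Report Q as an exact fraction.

NRCS table: meadow, continuous grass, soil group A → CN(II) = 30
Dry (AMC I): CN(I) = 4.2·30/(10 − 0.058·30) = 126/(413/50) = 900/59 ≈ 15.254
S = 1000/(900/59) − 10 = 500/9 in ≈ 55.556 in
Initial abstraction Ia = S/5 = (500/9)/5 = 100/9 ≈ 11.111 in
Excess rainfall: 16.440 − 11.111 = 5.329 in; P > Ia so Q > 0
Runoff Q = (P−Ia)²/(P−Ia+S) = (5.329)²/(5.329+55.556) = 1437601/3082275 ≈ 0.466 in

Q = 1437601/3082275 in ≈ 0.466 in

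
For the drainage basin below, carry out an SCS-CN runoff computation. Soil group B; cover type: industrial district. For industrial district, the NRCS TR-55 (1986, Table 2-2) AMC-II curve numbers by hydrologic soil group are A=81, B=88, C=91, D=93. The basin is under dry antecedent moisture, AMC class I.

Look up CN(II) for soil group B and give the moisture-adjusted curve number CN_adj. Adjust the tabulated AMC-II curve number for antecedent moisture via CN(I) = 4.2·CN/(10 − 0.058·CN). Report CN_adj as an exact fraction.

NRCS table: industrial district, soil group B → CN(II) = 88
Adjust CN=88 to AMC I: 4.2·88/(10 − 0.058·88) → (1848/5) ÷ (612/125) = 3850/51 ≈ 75.490

CN_adj = 3850/51 ≈ 75.490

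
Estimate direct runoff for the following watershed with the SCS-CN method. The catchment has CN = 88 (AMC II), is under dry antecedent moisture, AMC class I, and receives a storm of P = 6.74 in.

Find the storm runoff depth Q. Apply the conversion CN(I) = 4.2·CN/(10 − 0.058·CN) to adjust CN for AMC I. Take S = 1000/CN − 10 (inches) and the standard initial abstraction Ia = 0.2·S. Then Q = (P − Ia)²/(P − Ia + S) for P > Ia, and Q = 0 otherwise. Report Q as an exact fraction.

Q = 549855601/138403650 in ≈ 3.973 in

Adjust CN=88 to AMC I: 4.2·88/(10 − 0.058·88) → (1848/5) ÷ (612/125) = 3850/51 ≈ 75.490
Max retention: S = 1000/(3850/51) − 10 = 250/77 in (≈ 3.247 in)
Initial abstraction Ia = S/5 = (250/77)/5 = 50/77 ≈ 0.649 in
Since P=6.740 > Ia=0.649: effective rainfall P−Ia = 23449/3850 in
Q = (23449/3850)²/((23449/3850) + 250/77) = (549855601/14822500)/(35949/3850) = 549855601/138403650 in ≈ 3.973 in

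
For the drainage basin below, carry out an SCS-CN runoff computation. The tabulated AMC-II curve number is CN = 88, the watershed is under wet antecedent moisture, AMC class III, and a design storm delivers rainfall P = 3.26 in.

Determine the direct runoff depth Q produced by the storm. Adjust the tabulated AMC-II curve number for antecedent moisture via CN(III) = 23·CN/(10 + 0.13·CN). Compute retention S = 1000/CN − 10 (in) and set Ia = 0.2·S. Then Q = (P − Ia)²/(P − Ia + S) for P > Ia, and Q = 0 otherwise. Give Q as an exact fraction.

Q = 1579188121/597573350 in ≈ 2.643 in

Adjust CN=88 to AMC III: 23·88/(10 + 0.13·88) → 2024 ÷ (536/25) = 6325/67 ≈ 94.403
Retention S: 1000/CN − 10 with CN=94.403 → S = 150/253 ≈ 0.593 in
Ia = 0.2S: 0.2·0.593 = 0.119 in (exactly 30/253)
Since P=3.260 > Ia=0.119: effective rainfall P−Ia = 39739/12650 in
Q = (39739/12650)²/((39739/12650) + 150/253) = (1579188121/160022500)/(47239/12650) = 1579188121/597573350 in ≈ 2.643 in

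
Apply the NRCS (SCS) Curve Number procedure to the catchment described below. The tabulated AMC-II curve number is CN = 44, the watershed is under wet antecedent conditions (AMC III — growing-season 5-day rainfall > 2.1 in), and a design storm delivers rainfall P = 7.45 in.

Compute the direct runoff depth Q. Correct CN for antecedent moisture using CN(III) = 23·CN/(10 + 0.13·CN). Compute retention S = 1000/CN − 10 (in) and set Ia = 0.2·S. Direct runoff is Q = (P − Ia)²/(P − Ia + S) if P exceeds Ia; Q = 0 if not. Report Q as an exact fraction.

Q = 1030217409/304090820 in ≈ 3.388 in

CN(III) from CN(II)=44: (23·44)/(10 + 0.13·44) = 25300/393 ≈ 64.377
Max retention: S = 1000/(25300/393) − 10 = 1400/253 in (≈ 5.534 in)
Ia = 0.2S: 0.2·5.534 = 1.107 in (exactly 280/253)
Excess rainfall: 7.450 − 1.107 = 6.343 in; P > Ia so Q > 0
Q: (32097/5060)² ÷ (60097/5060) = 1030217409/304090820 in (≈ 3.388 in)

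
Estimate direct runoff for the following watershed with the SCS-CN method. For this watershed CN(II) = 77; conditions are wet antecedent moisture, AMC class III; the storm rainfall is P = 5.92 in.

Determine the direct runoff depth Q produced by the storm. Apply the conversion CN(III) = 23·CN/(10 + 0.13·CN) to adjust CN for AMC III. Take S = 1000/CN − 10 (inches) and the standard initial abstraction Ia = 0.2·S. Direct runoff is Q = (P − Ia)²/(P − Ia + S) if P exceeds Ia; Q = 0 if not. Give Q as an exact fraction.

CN(III) from CN(II)=77: (23·77)/(10 + 0.13·77) = 7700/87 ≈ 88.506
S = 1000/(7700/87) − 10 = 100/77 in ≈ 1.299 in
Ia = 0.2·(100/77) = 20/77 in ≈ 0.260 in
Since P=5.920 > Ia=0.260: effective rainfall P−Ia = 10896/1925 in
Q = (10896/1925)²/((10896/1925) + 100/77) = (118722816/3705625)/(13396/1925) = 29680704/6446825 in ≈ 4.604 in

Q = 29680704/6446825 in ≈ 4.604 in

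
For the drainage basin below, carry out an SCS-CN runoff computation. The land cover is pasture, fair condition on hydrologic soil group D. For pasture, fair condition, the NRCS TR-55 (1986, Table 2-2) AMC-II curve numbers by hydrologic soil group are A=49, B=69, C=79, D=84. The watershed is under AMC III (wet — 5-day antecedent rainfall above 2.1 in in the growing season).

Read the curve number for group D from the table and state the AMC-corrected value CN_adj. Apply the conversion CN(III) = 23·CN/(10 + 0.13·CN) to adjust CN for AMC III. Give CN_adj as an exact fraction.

CN_adj = 48300/523 ≈ 92.352

NRCS table: pasture, fair condition, soil group D → CN(II) = 84
Adjust CN=84 to AMC III: 23·84/(10 + 0.13·84) → 1932 ÷ (523/25) = 48300/523 ≈ 92.352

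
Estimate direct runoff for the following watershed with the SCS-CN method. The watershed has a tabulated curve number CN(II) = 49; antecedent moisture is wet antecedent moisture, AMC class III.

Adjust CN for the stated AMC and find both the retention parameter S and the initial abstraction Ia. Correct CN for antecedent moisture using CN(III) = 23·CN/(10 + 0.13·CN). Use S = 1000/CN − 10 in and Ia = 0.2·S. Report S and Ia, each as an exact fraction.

S = 5100/1127 in ≈ 4.525 in; Ia = 1020/1127 in ≈ 0.905 in

Wet (AMC III): CN(III) = 23·49/(10 + 0.13·49) = 1127/(1637/100) = 112700/1637 ≈ 68.845
Max retention: S = 1000/(112700/1637) − 10 = 5100/1127 in (≈ 4.525 in)
Ia = 0.2S: 0.2·4.525 = 0.905 in (exactly 1020/1127)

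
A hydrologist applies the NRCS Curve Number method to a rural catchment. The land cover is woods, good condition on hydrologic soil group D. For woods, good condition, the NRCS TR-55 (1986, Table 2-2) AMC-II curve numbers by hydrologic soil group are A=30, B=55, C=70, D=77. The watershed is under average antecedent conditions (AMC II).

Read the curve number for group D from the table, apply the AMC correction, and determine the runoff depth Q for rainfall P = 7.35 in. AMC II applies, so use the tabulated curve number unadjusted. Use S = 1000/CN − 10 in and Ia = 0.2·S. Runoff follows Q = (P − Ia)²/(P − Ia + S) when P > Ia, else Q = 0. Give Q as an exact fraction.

NRCS table: woods, good condition, soil group D → CN(II) = 77
Average conditions: CN = 77 (no AMC adjustment).
Max retention: S = 1000/77 − 10 = 230/77 in (≈ 2.987 in)
Initial abstraction Ia = S/5 = (230/77)/5 = 46/77 ≈ 0.597 in
Excess rainfall: 7.350 − 0.597 = 6.753 in; P > Ia so Q > 0
Q = (10399/1540)²/((10399/1540) + 230/77) = (108139201/2371600)/(14999/1540) = 108139201/23098460 in ≈ 4.682 in

Q = 108139201/23098460 in ≈ 4.682 in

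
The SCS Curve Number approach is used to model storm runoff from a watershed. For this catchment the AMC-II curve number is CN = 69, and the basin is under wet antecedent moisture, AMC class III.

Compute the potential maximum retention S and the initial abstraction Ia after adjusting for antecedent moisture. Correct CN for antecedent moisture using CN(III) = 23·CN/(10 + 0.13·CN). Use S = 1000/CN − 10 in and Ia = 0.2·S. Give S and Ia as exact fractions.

S = 3100/1587 in ≈ 1.953 in; Ia = 620/1587 in ≈ 0.391 in

Wet (AMC III): CN(III) = 23·69/(10 + 0.13·69) = 1587/(1897/100) = 158700/1897 ≈ 83.658
Retention S: 1000/CN − 10 with CN=83.658 → S = 3100/1587 ≈ 1.953 in
Initial abstraction Ia = S/5 = (3100/1587)/5 = 620/1587 ≈ 0.391 in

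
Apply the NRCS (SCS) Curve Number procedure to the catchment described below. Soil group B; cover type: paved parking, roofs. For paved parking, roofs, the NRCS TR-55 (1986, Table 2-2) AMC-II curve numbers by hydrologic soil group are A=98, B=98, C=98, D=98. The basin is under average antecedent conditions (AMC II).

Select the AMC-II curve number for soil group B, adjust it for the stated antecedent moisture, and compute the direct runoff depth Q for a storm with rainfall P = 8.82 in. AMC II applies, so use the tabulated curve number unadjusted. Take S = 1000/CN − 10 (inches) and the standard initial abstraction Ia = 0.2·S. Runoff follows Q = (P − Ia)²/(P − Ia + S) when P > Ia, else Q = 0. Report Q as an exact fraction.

Q = 462637081/53922050 in ≈ 8.580 in

NRCS table: paved parking, roofs, soil group B → CN(II) = 98
CN(II) = 98; AMC II needs no correction.
Max retention: S = 1000/98 − 10 = 10/49 in (≈ 0.204 in)
Ia = 0.2·(10/49) = 2/49 in ≈ 0.041 in
Excess rainfall: 8.820 − 0.041 = 8.779 in; P > Ia so Q > 0
Runoff Q = (P−Ia)²/(P−Ia+S) = (8.779)²/(8.779+0.204) = 462637081/53922050 ≈ 8.580 in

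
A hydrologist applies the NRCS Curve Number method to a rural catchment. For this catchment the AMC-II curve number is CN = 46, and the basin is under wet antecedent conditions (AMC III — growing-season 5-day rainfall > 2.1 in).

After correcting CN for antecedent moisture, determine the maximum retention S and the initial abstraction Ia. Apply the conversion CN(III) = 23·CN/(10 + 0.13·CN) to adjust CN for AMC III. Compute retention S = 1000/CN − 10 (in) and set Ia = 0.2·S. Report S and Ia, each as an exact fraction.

S = 2700/529 in ≈ 5.104 in; Ia = 540/529 in ≈ 1.021 in

CN(III) from CN(II)=46: (23·46)/(10 + 0.13·46) = 52900/799 ≈ 66.208
S = 1000/(52900/799) − 10 = 2700/529 in ≈ 5.104 in
Initial abstraction Ia = S/5 = (2700/529)/5 = 540/529 ≈ 1.021 in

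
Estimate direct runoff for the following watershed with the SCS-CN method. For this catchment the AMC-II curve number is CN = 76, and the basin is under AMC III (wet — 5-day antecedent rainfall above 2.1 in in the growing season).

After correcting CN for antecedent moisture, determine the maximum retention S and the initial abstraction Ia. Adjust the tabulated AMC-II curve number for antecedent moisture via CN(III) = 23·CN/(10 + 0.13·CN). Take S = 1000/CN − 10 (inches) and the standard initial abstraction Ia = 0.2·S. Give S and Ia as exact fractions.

S = 600/437 in ≈ 1.373 in; Ia = 120/437 in ≈ 0.275 in

Wet (AMC III): CN(III) = 23·76/(10 + 0.13·76) = 1748/(497/25) = 43700/497 ≈ 87.928
Max retention: S = 1000/(43700/497) − 10 = 600/437 in (≈ 1.373 in)
Ia = 0.2·(600/437) = 120/437 in ≈ 0.275 in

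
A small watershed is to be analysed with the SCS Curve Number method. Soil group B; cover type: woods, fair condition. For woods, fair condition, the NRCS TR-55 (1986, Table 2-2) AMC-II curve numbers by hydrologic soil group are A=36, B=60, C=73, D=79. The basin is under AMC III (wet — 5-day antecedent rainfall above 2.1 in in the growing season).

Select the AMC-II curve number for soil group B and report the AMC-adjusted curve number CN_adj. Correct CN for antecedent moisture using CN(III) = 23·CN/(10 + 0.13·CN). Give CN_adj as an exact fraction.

NRCS table: woods, fair condition, soil group B → CN(II) = 60
CN(III) from CN(II)=60: (23·60)/(10 + 0.13·60) = 6900/89 ≈ 77.528

CN_adj = 6900/89 ≈ 77.528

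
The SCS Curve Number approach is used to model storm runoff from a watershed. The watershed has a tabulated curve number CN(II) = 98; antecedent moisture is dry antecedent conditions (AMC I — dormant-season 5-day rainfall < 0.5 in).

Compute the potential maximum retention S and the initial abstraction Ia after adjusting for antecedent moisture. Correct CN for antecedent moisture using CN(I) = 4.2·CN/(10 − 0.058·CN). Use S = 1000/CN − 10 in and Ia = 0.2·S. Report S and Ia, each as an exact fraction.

Adjust CN=98 to AMC I: 4.2·98/(10 − 0.058·98) → (2058/5) ÷ (1079/250) = 102900/1079 ≈ 95.366
S = 1000/(102900/1079) − 10 = 500/1029 in ≈ 0.486 in
Ia = 0.2·(500/1029) = 100/1029 in ≈ 0.097 in

S = 500/1029 in ≈ 0.486 in; Ia = 100/1029 in ≈ 0.097 in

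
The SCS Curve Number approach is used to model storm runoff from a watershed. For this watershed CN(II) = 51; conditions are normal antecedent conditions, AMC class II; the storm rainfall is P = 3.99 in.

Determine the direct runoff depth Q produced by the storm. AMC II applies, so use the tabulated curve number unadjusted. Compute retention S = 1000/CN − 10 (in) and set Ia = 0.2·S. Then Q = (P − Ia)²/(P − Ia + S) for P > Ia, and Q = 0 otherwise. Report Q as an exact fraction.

CN(II) = 51; AMC II needs no correction.
S = 1000/51 − 10 = 490/51 in ≈ 9.608 in
Ia = 0.2·(490/51) = 98/51 in ≈ 1.922 in
Excess rainfall: 3.990 − 1.922 = 2.068 in; P > Ia so Q > 0
Q: (10549/5100)² ÷ (59549/5100) = 15897343/43385700 in (≈ 0.366 in)

Q = 15897343/43385700 in ≈ 0.366 in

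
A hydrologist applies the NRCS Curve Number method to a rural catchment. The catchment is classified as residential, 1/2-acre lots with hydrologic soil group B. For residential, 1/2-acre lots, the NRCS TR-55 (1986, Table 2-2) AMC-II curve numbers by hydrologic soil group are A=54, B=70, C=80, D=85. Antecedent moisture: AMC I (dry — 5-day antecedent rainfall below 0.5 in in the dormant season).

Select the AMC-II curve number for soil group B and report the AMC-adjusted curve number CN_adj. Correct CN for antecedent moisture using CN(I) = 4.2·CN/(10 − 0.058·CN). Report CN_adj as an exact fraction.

NRCS table: residential, 1/2-acre lots, soil group B → CN(II) = 70
CN(I) from CN(II)=70: (4.2·70)/(10 − 0.058·70) = 4900/99 ≈ 49.495

CN_adj = 4900/99 ≈ 49.495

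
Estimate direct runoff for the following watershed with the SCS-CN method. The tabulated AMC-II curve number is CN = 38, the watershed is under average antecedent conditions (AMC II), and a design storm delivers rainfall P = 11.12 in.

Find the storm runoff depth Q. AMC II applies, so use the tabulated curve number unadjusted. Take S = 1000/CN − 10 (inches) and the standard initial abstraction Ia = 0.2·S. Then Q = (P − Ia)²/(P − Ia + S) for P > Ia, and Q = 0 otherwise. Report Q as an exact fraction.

Q = 6963912/2726975 in ≈ 2.554 in

Average conditions: CN = 38 (no AMC adjustment).
Retention S: 1000/CN − 10 with CN=38.000 → S = 310/19 ≈ 16.316 in
Ia = 0.2S: 0.2·16.316 = 3.263 in (exactly 62/19)
P − Ia = 11.120 − 3.263 = 3732/475 ≈ 7.857 in (> 0, runoff occurs)
Q: (3732/475)² ÷ (11482/475) = 6963912/2726975 in (≈ 2.554 in)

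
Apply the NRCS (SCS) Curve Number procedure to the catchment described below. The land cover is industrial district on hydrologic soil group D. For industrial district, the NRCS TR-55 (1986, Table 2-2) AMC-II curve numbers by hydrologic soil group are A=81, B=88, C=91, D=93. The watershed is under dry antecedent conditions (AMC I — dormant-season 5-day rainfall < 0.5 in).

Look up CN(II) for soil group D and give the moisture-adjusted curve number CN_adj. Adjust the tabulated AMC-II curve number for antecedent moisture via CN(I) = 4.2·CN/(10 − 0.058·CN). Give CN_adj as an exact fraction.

CN_adj = 27900/329 ≈ 84.802

NRCS table: industrial district, soil group D → CN(II) = 93
CN(I) from CN(II)=93: (4.2·93)/(10 − 0.058·93) = 27900/329 ≈ 84.802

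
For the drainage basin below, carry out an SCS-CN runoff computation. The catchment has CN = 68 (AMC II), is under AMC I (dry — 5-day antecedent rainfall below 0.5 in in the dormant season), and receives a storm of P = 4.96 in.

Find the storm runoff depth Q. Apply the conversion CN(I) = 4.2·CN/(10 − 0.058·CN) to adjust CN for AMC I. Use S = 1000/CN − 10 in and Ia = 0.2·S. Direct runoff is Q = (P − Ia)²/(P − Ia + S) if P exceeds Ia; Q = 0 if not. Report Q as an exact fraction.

Dry (AMC I): CN(I) = 4.2·68/(10 − 0.058·68) = (1428/5)/(757/125) = 35700/757 ≈ 47.160
Max retention: S = 1000/(35700/757) − 10 = 4000/357 in (≈ 11.204 in)
Initial abstraction Ia = S/5 = (4000/357)/5 = 800/357 ≈ 2.241 in
P − Ia = 4.960 − 2.241 = 24268/8925 ≈ 2.719 in (> 0, runoff occurs)
Q = (24268/8925)²/((24268/8925) + 4000/357) = (588935824/79655625)/(124268/8925) = 147233956/277272975 in ≈ 0.531 in

Q = 147233956/277272975 in ≈ 0.531 in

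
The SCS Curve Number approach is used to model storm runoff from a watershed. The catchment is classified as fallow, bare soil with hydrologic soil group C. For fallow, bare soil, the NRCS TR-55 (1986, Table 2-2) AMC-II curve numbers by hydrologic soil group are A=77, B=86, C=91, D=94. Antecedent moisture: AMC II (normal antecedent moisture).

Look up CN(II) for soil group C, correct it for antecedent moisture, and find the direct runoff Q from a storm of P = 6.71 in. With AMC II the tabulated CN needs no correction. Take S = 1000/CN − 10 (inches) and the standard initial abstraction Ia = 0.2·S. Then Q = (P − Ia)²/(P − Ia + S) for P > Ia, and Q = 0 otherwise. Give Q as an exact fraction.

Q = 3511866121/621175100 in ≈ 5.654 in

NRCS table: fallow, bare soil, soil group C → CN(II) = 91
AMC II — tabulated CN = 91 applies directly.
Retention S: 1000/CN − 10 with CN=91.000 → S = 90/91 ≈ 0.989 in
Ia = 0.2·(90/91) = 18/91 in ≈ 0.198 in
Since P=6.710 > Ia=0.198: effective rainfall P−Ia = 59261/9100 in
Q = (59261/9100)²/((59261/9100) + 90/91) = (3511866121/82810000)/(68261/9100) = 3511866121/621175100 in ≈ 5.654 in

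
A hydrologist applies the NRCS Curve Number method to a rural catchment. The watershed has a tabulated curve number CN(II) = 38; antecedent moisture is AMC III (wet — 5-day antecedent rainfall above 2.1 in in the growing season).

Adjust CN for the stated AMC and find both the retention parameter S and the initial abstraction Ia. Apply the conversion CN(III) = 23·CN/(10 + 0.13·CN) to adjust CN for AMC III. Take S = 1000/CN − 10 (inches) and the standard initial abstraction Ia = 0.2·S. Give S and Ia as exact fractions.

CN(III) from CN(II)=38: (23·38)/(10 + 0.13·38) = 43700/747 ≈ 58.501
Retention S: 1000/CN − 10 with CN=58.501 → S = 3100/437 ≈ 7.094 in
Ia = 0.2S: 0.2·7.094 = 1.419 in (exactly 620/437)

S = 3100/437 in ≈ 7.094 in; Ia = 620/437 in ≈ 1.419 in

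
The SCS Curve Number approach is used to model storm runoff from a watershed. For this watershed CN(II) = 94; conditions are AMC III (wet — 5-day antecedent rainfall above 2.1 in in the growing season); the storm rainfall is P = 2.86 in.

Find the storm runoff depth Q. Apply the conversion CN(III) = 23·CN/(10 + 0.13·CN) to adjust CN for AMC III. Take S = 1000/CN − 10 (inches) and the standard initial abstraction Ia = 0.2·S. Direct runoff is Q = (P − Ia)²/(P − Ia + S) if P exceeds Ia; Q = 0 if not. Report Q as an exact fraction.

Q = 22977405889/9003811150 in ≈ 2.552 in

CN(III) from CN(II)=94: (23·94)/(10 + 0.13·94) = 108100/1111 ≈ 97.300
Retention S: 1000/CN − 10 with CN=97.300 → S = 300/1081 ≈ 0.278 in
Ia = 0.2S: 0.2·0.278 = 0.056 in (exactly 60/1081)
Excess rainfall: 2.860 − 0.056 = 2.804 in; P > Ia so Q > 0
Q: (151583/54050)² ÷ (166583/54050) = 22977405889/9003811150 in (≈ 2.552 in)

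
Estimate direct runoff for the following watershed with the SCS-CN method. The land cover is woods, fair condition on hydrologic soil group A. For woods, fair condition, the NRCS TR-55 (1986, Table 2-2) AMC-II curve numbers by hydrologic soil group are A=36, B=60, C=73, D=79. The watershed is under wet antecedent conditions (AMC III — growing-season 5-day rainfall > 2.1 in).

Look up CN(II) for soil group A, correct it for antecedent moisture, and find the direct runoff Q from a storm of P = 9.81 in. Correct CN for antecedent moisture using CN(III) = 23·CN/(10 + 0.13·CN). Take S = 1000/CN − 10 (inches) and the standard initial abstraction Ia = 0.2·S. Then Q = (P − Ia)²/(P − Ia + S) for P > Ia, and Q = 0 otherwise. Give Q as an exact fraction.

NRCS table: woods, fair condition, soil group A → CN(II) = 36
CN(III) from CN(II)=36: (23·36)/(10 + 0.13·36) = 20700/367 ≈ 56.403
S = 1000/(20700/367) − 10 = 1600/207 in ≈ 7.729 in
Ia = 0.2S: 0.2·7.729 = 1.546 in (exactly 320/207)
Since P=9.810 > Ia=1.546: effective rainfall P−Ia = 171067/20700 in
Q: (171067/20700)² ÷ (331067/20700) = 29263918489/6853086900 in (≈ 4.270 in)

Q = 29263918489/6853086900 in ≈ 4.270 in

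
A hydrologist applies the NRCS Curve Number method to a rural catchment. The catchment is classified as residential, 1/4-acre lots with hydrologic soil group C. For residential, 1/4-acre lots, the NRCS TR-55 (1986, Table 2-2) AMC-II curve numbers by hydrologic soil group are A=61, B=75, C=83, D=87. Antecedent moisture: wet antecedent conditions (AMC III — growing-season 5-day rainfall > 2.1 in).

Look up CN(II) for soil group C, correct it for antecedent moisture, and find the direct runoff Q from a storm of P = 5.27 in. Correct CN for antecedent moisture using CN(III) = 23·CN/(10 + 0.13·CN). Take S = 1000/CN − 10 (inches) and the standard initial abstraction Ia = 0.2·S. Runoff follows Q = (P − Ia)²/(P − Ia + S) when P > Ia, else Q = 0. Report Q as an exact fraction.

NRCS table: residential, 1/4-acre lots, soil group C → CN(II) = 83
Wet (AMC III): CN(III) = 23·83/(10 + 0.13·83) = 1909/(2079/100) = 190900/2079 ≈ 91.823
S = 1000/(190900/2079) − 10 = 1700/1909 in ≈ 0.891 in
Initial abstraction Ia = S/5 = (1700/1909)/5 = 340/1909 ≈ 0.178 in
Excess rainfall: 5.270 − 0.178 = 5.092 in; P > Ia so Q > 0
Q = (972043/190900)²/((972043/190900) + 1700/1909) = (944867593849/36442810000)/(1142043/190900) = 55580446697/12824471100 in ≈ 4.334 in

Q = 55580446697/12824471100 in ≈ 4.334 in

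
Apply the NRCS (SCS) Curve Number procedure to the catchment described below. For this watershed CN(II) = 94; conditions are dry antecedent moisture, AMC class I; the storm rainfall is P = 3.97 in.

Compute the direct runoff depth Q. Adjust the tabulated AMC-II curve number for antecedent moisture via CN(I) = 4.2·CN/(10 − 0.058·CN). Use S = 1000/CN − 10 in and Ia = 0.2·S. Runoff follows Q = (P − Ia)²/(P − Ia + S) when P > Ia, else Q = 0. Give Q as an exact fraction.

Q = 14547495769/5613167700 in ≈ 2.592 in

CN(I) from CN(II)=94: (4.2·94)/(10 − 0.058·94) = 32900/379 ≈ 86.807
Max retention: S = 1000/(32900/379) − 10 = 500/329 in (≈ 1.520 in)
Ia = 0.2·(500/329) = 100/329 in ≈ 0.304 in
Since P=3.970 > Ia=0.304: effective rainfall P−Ia = 120613/32900 in
Runoff Q = (P−Ia)²/(P−Ia+S) = (3.666)²/(3.666+1.520) = 14547495769/5613167700 ≈ 2.592 in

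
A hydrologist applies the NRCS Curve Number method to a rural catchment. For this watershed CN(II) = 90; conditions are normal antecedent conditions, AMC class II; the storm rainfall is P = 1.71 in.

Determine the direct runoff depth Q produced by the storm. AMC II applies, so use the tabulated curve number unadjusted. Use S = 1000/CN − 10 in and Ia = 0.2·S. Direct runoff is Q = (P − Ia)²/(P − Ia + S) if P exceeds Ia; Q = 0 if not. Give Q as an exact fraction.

Q = 1792921/2105100 in ≈ 0.852 in

AMC II — tabulated CN = 90 applies directly.
Retention S: 1000/CN − 10 with CN=90.000 → S = 10/9 ≈ 1.111 in
Ia = 0.2S: 0.2·1.111 = 0.222 in (exactly 2/9)
Excess rainfall: 1.710 − 0.222 = 1.488 in; P > Ia so Q > 0
Q: (1339/900)² ÷ (2339/900) = 1792921/2105100 in (≈ 0.852 in)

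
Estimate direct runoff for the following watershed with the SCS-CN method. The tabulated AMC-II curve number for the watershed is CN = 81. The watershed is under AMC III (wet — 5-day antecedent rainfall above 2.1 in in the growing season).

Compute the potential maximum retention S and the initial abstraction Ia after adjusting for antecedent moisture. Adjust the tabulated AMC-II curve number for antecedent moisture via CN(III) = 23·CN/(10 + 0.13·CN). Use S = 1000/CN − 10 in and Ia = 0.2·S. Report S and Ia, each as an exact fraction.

S = 1900/1863 in ≈ 1.020 in; Ia = 380/1863 in ≈ 0.204 in

Adjust CN=81 to AMC III: 23·81/(10 + 0.13·81) → 1863 ÷ (2053/100) = 186300/2053 ≈ 90.745
Retention S: 1000/CN − 10 with CN=90.745 → S = 1900/1863 ≈ 1.020 in
Initial abstraction Ia = S/5 = (1900/1863)/5 = 380/1863 ≈ 0.204 in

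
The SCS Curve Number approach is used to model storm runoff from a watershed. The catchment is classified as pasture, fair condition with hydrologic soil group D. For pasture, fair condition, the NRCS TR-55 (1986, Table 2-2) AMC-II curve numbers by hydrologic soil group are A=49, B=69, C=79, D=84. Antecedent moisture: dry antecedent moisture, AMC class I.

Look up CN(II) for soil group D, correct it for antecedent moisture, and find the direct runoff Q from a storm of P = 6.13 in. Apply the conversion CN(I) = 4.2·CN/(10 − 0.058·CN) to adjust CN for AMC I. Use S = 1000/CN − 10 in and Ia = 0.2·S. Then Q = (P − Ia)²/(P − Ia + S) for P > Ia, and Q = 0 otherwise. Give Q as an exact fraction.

NRCS table: pasture, fair condition, soil group D → CN(II) = 84
Dry (AMC I): CN(I) = 4.2·84/(10 − 0.058·84) = (1764/5)/(641/125) = 44100/641 ≈ 68.799
S = 1000/(44100/641) − 10 = 2000/441 in ≈ 4.535 in
Initial abstraction Ia = S/5 = (2000/441)/5 = 400/441 ≈ 0.907 in
P − Ia = 6.130 − 0.907 = 230333/44100 ≈ 5.223 in (> 0, runoff occurs)
Q: (230333/44100)² ÷ (430333/44100) = 53053290889/18977685300 in (≈ 2.796 in)

Q = 53053290889/18977685300 in ≈ 2.796 in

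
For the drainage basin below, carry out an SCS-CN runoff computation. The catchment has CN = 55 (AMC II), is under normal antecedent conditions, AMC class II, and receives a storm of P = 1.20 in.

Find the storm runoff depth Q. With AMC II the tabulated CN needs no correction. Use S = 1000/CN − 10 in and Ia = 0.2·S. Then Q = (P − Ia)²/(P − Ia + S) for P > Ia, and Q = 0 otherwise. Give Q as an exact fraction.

Q = 0 in ≈ 0.000 in

AMC II — tabulated CN = 55 applies directly.
S = 1000/55 − 10 = 90/11 in ≈ 8.182 in
Ia = 0.2·(90/11) = 18/11 in ≈ 1.636 in
P = 1.200 ≤ Ia = 1.636 in: entire storm abstracted, Q = 0.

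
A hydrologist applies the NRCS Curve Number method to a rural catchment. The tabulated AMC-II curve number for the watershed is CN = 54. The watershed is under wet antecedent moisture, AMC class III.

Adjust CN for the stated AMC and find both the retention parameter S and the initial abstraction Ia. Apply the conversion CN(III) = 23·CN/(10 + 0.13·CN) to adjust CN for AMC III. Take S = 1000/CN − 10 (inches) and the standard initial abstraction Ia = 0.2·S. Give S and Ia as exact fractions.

Wet (AMC III): CN(III) = 23·54/(10 + 0.13·54) = 1242/(851/50) = 2700/37 ≈ 72.973
Retention S: 1000/CN − 10 with CN=72.973 → S = 100/27 ≈ 3.704 in
Initial abstraction Ia = S/5 = (100/27)/5 = 20/27 ≈ 0.741 in

S = 100/27 in ≈ 3.704 in; Ia = 20/27 in ≈ 0.741 in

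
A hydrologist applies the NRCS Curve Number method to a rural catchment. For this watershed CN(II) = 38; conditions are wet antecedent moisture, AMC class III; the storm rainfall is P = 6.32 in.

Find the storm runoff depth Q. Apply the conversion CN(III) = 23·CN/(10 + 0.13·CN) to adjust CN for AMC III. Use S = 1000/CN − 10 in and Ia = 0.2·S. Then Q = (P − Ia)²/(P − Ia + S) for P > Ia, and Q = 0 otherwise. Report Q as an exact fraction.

Q = 1433587058/715838775 in ≈ 2.003 in

Wet (AMC III): CN(III) = 23·38/(10 + 0.13·38) = 874/(747/50) = 43700/747 ≈ 58.501
Max retention: S = 1000/(43700/747) − 10 = 3100/437 in (≈ 7.094 in)
Initial abstraction Ia = S/5 = (3100/437)/5 = 620/437 ≈ 1.419 in
Since P=6.320 > Ia=1.419: effective rainfall P−Ia = 53546/10925 in
Q = (53546/10925)²/((53546/10925) + 3100/437) = (2867174116/119355625)/(131046/10925) = 1433587058/715838775 in ≈ 2.003 in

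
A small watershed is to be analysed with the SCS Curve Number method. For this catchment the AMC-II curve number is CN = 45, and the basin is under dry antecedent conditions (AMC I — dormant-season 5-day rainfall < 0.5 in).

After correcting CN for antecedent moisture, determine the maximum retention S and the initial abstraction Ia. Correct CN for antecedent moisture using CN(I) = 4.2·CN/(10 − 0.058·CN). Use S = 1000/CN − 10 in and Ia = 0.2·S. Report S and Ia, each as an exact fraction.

Adjust CN=45 to AMC I: 4.2·45/(10 − 0.058·45) → 189 ÷ (739/100) = 18900/739 ≈ 25.575
Max retention: S = 1000/(18900/739) − 10 = 5500/189 in (≈ 29.101 in)
Ia = 0.2·(5500/189) = 1100/189 in ≈ 5.820 in

S = 5500/189 in ≈ 29.101 in; Ia = 1100/189 in ≈ 5.820 in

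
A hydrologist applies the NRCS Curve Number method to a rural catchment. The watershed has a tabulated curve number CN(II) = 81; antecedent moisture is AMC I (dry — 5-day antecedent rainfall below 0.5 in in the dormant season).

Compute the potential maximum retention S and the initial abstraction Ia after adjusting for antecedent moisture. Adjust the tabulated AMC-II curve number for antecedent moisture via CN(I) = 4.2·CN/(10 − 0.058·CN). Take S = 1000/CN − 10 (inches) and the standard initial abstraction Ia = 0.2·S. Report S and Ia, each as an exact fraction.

S = 9500/1701 in ≈ 5.585 in; Ia = 1900/1701 in ≈ 1.117 in

Dry (AMC I): CN(I) = 4.2·81/(10 − 0.058·81) = (1701/5)/(2651/500) = 170100/2651 ≈ 64.164
Retention S: 1000/CN − 10 with CN=64.164 → S = 9500/1701 ≈ 5.585 in
Initial abstraction Ia = S/5 = (9500/1701)/5 = 1900/1701 ≈ 1.117 in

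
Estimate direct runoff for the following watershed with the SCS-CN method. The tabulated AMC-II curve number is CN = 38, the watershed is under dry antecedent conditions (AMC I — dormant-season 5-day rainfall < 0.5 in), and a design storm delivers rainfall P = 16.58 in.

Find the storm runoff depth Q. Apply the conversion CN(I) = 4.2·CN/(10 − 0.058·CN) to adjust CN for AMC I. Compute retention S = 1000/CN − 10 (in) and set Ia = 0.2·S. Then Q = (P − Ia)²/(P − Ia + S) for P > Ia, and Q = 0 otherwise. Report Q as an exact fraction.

Adjust CN=38 to AMC I: 4.2·38/(10 − 0.058·38) → (798/5) ÷ (1949/250) = 39900/1949 ≈ 20.472
S = 1000/(39900/1949) − 10 = 15500/399 in ≈ 38.847 in
Ia = 0.2S: 0.2·38.847 = 7.769 in (exactly 3100/399)
Excess rainfall: 16.580 − 7.769 = 8.811 in; P > Ia so Q > 0
Q = (175771/19950)²/((175771/19950) + 15500/399) = (30895444441/398002500)/(950771/19950) = 30895444441/18967881450 in ≈ 1.629 in

Q = 30895444441/18967881450 in ≈ 1.629 in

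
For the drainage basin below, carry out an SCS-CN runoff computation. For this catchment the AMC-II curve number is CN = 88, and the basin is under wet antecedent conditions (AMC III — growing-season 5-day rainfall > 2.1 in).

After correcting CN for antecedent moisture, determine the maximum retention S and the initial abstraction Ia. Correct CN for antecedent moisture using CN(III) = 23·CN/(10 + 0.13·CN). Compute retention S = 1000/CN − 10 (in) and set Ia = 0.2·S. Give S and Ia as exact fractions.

S = 150/253 in ≈ 0.593 in; Ia = 30/253 in ≈ 0.119 in

CN(III) from CN(II)=88: (23·88)/(10 + 0.13·88) = 6325/67 ≈ 94.403
Retention S: 1000/CN − 10 with CN=94.403 → S = 150/253 ≈ 0.593 in
Ia = 0.2S: 0.2·0.593 = 0.119 in (exactly 30/253)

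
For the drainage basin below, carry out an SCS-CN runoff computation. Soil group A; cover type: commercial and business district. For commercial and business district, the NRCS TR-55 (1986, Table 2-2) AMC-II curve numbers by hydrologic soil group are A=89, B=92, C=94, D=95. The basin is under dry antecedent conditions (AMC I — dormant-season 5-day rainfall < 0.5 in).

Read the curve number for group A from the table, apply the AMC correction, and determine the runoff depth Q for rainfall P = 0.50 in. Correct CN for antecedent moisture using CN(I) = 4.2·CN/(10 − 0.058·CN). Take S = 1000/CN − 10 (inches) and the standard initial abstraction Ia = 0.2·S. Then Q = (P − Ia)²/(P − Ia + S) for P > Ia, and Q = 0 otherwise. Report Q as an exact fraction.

NRCS table: commercial and business district, soil group A → CN(II) = 89
Adjust CN=89 to AMC I: 4.2·89/(10 − 0.058·89) → (1869/5) ÷ (2419/500) = 186900/2419 ≈ 77.263
Retention S: 1000/CN − 10 with CN=77.263 → S = 5500/1869 ≈ 2.943 in
Ia = 0.2S: 0.2·2.943 = 0.589 in (exactly 1100/1869)
P = 0.500 ≤ Ia = 0.589 in: entire storm abstracted, Q = 0.

Q = 0 in ≈ 0.000 in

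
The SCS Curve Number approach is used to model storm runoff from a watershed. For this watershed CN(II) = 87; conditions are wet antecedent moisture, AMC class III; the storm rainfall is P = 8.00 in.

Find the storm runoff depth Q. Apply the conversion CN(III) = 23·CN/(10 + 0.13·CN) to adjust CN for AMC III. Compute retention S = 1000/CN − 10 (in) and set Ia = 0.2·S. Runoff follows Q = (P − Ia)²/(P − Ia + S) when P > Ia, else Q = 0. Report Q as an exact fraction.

Q = 30999938/4264131 in ≈ 7.270 in

Adjust CN=87 to AMC III: 23·87/(10 + 0.13·87) → 2001 ÷ (2131/100) = 200100/2131 ≈ 93.900
S = 1000/(200100/2131) − 10 = 1300/2001 in ≈ 0.650 in
Ia = 0.2S: 0.2·0.650 = 0.130 in (exactly 260/2001)
Excess rainfall: 8.000 − 0.130 = 7.870 in; P > Ia so Q > 0
Runoff Q = (P−Ia)²/(P−Ia+S) = (7.870)²/(7.870+0.650) = 30999938/4264131 ≈ 7.270 in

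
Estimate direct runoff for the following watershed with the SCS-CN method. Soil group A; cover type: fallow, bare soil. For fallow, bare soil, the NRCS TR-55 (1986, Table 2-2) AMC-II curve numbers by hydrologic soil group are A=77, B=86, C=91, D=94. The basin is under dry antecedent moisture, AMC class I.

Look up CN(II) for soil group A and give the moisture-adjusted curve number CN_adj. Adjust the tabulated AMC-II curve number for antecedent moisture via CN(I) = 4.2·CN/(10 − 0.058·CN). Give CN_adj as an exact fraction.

NRCS table: fallow, bare soil, soil group A → CN(II) = 77
Adjust CN=77 to AMC I: 4.2·77/(10 − 0.058·77) → (1617/5) ÷ (2767/500) = 161700/2767 ≈ 58.439

CN_adj = 161700/2767 ≈ 58.439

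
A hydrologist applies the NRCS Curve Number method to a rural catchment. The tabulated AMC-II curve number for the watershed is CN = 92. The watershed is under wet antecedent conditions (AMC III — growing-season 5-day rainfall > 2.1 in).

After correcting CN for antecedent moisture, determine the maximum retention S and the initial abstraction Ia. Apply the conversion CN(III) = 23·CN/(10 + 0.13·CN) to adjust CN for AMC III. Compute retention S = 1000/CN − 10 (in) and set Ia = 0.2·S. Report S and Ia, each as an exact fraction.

CN(III) from CN(II)=92: (23·92)/(10 + 0.13·92) = 52900/549 ≈ 96.357
Max retention: S = 1000/(52900/549) − 10 = 200/529 in (≈ 0.378 in)
Initial abstraction Ia = S/5 = (200/529)/5 = 40/529 ≈ 0.076 in

S = 200/529 in ≈ 0.378 in; Ia = 40/529 in ≈ 0.076 in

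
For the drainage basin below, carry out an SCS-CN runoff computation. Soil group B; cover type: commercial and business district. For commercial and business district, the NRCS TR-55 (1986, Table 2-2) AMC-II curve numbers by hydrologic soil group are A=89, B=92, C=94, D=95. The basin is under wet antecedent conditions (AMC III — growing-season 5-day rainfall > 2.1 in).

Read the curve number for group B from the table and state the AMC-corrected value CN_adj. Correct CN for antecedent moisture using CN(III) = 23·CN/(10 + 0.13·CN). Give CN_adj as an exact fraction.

NRCS table: commercial and business district, soil group B → CN(II) = 92
CN(III) from CN(II)=92: (23·92)/(10 + 0.13·92) = 52900/549 ≈ 96.357

CN_adj = 52900/549 ≈ 96.357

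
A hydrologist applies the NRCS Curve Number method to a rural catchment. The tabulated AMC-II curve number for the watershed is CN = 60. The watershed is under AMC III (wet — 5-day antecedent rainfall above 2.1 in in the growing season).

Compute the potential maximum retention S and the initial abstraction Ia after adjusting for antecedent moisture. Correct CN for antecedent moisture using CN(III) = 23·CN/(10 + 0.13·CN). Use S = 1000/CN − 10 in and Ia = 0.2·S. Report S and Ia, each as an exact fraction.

S = 200/69 in ≈ 2.899 in; Ia = 40/69 in ≈ 0.580 in

CN(III) from CN(II)=60: (23·60)/(10 + 0.13·60) = 6900/89 ≈ 77.528
Max retention: S = 1000/(6900/89) − 10 = 200/69 in (≈ 2.899 in)
Ia = 0.2·(200/69) = 40/69 in ≈ 0.580 in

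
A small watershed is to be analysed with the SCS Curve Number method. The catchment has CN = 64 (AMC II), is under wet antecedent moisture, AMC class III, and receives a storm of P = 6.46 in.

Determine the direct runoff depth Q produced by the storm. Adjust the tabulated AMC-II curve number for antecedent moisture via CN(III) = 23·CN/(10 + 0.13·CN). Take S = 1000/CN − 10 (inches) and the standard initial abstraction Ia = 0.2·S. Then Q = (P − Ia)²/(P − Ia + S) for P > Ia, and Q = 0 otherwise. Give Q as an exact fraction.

CN(III) from CN(II)=64: (23·64)/(10 + 0.13·64) = 18400/229 ≈ 80.349
S = 1000/(18400/229) − 10 = 225/92 in ≈ 2.446 in
Ia = 0.2·(225/92) = 45/92 in ≈ 0.489 in
Excess rainfall: 6.460 − 0.489 = 5.971 in; P > Ia so Q > 0
Runoff Q = (P−Ia)²/(P−Ia+S) = (5.971)²/(5.971+2.446) = 188595289/44523400 ≈ 4.236 in

Q = 188595289/44523400 in ≈ 4.236 in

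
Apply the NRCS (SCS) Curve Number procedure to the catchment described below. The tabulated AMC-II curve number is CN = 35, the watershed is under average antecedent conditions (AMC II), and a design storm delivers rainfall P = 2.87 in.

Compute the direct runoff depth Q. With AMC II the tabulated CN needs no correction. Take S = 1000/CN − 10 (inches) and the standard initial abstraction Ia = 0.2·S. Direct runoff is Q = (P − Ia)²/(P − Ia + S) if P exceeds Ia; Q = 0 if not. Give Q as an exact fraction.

Q = 0 in ≈ 0.000 in

AMC II — tabulated CN = 35 applies directly.
Max retention: S = 1000/35 − 10 = 130/7 in (≈ 18.571 in)
Ia = 0.2·(130/7) = 26/7 in ≈ 3.714 in
P = 2.870 ≤ Ia = 3.714 in: entire storm abstracted, Q = 0.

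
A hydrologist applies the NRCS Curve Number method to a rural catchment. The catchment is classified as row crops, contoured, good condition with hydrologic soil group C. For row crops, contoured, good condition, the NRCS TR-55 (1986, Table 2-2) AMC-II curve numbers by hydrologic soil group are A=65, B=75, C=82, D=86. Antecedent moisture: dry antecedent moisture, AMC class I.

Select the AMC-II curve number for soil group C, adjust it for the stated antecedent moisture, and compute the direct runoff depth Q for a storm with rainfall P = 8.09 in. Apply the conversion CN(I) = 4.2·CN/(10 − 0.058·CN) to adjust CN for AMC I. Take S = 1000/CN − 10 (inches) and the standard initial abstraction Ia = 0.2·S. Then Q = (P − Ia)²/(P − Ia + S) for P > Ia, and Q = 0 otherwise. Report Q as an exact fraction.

NRCS table: row crops, contoured, good condition, soil group C → CN(II) = 82
CN(I) from CN(II)=82: (4.2·82)/(10 − 0.058·82) = 28700/437 ≈ 65.675
S = 1000/(28700/437) − 10 = 1500/287 in ≈ 5.226 in
Initial abstraction Ia = S/5 = (1500/287)/5 = 300/287 ≈ 1.045 in
Since P=8.090 > Ia=1.045: effective rainfall P−Ia = 202183/28700 in
Q: (202183/28700)² ÷ (352183/28700) = 40877965489/10107652100 in (≈ 4.044 in)

Q = 40877965489/10107652100 in ≈ 4.044 in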